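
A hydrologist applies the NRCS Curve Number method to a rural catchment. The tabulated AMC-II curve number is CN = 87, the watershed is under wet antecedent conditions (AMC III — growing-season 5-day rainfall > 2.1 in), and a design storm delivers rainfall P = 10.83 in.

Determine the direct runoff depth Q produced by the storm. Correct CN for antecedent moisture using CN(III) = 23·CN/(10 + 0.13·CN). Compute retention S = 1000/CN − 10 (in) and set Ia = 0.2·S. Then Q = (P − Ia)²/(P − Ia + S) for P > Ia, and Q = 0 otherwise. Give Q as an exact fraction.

Q = 4584236412889/454443708300 in ≈ 10.088 in

Adjust CN=87 to AMC III: 23·87/(10 + 0.13·87) → 2001 ÷ (2131/100) = 200100/2131 ≈ 93.900
S = 1000/(200100/2131) − 10 = 1300/2001 in ≈ 0.650 in
Initial abstraction Ia = S/5 = (1300/2001)/5 = 260/2001 ≈ 0.130 in
Excess rainfall: 10.830 − 0.130 = 10.700 in; P > Ia so Q > 0
Q = (2141083/200100)²/((2141083/200100) + 1300/2001) = (4584236412889/40040010000)/(2271083/200100) = 4584236412889/454443708300 in ≈ 10.088 in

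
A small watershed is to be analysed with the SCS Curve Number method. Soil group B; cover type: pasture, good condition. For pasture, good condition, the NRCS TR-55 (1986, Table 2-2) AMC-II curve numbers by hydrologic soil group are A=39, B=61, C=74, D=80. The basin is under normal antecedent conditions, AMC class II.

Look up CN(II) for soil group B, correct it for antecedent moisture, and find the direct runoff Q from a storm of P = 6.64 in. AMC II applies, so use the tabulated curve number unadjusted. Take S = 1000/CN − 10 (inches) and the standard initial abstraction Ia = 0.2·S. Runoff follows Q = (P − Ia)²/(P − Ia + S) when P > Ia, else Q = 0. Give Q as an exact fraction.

Q = 33423488/13668575 in ≈ 2.445 in

NRCS table: pasture, good condition, soil group B → CN(II) = 61
CN(II) = 61; AMC II needs no correction.
Max retention: S = 1000/61 − 10 = 390/61 in (≈ 6.393 in)
Initial abstraction Ia = S/5 = (390/61)/5 = 78/61 ≈ 1.279 in
Excess rainfall: 6.640 − 1.279 = 5.361 in; P > Ia so Q > 0
Q: (8176/1525)² ÷ (17926/1525) = 33423488/13668575 in (≈ 2.445 in)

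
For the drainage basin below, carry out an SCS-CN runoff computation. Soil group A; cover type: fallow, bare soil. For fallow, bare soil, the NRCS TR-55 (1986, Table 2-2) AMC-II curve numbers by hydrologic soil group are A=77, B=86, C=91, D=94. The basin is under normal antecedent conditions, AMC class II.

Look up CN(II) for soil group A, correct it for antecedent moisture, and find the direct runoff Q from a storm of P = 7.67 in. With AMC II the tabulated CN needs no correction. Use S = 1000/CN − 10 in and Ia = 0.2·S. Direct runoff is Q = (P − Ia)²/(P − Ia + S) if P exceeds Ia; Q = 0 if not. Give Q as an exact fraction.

Q = 2965782681/596434300 in ≈ 4.973 in

NRCS table: fallow, bare soil, soil group A → CN(II) = 77
Average conditions: CN = 77 (no AMC adjustment).
Retention S: 1000/CN − 10 with CN=77.000 → S = 230/77 ≈ 2.987 in
Ia = 0.2·(230/77) = 46/77 in ≈ 0.597 in
Excess rainfall: 7.670 − 0.597 = 7.073 in; P > Ia so Q > 0
Runoff Q = (P−Ia)²/(P−Ia+S) = (7.073)²/(7.073+2.987) = 2965782681/596434300 ≈ 4.973 in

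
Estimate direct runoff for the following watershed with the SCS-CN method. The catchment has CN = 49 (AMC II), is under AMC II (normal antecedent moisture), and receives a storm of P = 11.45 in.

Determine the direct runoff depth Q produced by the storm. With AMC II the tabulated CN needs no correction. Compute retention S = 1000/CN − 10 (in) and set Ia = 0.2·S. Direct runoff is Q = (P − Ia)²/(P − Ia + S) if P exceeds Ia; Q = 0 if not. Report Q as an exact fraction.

Average conditions: CN = 49 (no AMC adjustment).
S = 1000/49 − 10 = 510/49 in ≈ 10.408 in
Ia = 0.2·(510/49) = 102/49 in ≈ 2.082 in
P − Ia = 11.450 − 2.082 = 9181/980 ≈ 9.368 in (> 0, runoff occurs)
Q = (9181/980)²/((9181/980) + 510/49) = (84290761/960400)/(19381/980) = 84290761/18993380 in ≈ 4.438 in

Q = 84290761/18993380 in ≈ 4.438 in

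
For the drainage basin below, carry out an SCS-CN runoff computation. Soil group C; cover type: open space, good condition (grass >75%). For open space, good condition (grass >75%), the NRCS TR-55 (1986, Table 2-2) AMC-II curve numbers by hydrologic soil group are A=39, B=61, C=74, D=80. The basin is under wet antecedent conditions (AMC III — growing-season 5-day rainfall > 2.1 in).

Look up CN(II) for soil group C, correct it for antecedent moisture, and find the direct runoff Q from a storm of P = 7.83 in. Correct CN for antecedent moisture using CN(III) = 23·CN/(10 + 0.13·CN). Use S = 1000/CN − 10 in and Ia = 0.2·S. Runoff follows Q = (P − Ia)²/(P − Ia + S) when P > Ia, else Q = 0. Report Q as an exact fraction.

NRCS table: open space, good condition (grass >75%), soil group C → CN(II) = 74
Adjust CN=74 to AMC III: 23·74/(10 + 0.13·74) → 1702 ÷ (981/50) = 85100/981 ≈ 86.748
Max retention: S = 1000/(85100/981) − 10 = 1300/851 in (≈ 1.528 in)
Ia = 0.2S: 0.2·1.528 = 0.306 in (exactly 260/851)
P − Ia = 7.830 − 0.306 = 640333/85100 ≈ 7.524 in (> 0, runoff occurs)
Q = (640333/85100)²/((640333/85100) + 1300/851) = (410026350889/7242010000)/(770333/85100) = 410026350889/65555338300 in ≈ 6.255 in

Q = 410026350889/65555338300 in ≈ 6.255 in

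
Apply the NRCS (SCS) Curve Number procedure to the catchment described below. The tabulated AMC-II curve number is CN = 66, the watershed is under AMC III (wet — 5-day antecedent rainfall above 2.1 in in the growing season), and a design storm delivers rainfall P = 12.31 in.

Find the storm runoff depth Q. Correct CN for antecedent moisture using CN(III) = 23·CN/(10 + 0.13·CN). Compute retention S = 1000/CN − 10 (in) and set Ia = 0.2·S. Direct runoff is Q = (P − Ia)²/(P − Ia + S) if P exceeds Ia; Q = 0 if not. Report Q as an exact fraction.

Q = 810592308241/81237971100 in ≈ 9.978 in

CN(III) from CN(II)=66: (23·66)/(10 + 0.13·66) = 75900/929 ≈ 81.701
Retention S: 1000/CN − 10 with CN=81.701 → S = 1700/759 ≈ 2.240 in
Initial abstraction Ia = S/5 = (1700/759)/5 = 340/759 ≈ 0.448 in
P − Ia = 12.310 − 0.448 = 900329/75900 ≈ 11.862 in (> 0, runoff occurs)
Q: (900329/75900)² ÷ (1070329/75900) = 810592308241/81237971100 in (≈ 9.978 in)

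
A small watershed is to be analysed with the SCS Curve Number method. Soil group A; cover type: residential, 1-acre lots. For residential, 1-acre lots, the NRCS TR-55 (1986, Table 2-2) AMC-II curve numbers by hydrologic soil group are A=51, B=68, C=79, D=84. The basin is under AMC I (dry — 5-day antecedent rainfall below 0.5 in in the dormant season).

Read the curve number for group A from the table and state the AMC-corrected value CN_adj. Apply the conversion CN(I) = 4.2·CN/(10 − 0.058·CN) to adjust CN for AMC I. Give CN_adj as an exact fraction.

CN_adj = 15300/503 ≈ 30.417

NRCS table: residential, 1-acre lots, soil group A → CN(II) = 51
Dry (AMC I): CN(I) = 4.2·51/(10 − 0.058·51) = (1071/5)/(3521/500) = 15300/503 ≈ 30.417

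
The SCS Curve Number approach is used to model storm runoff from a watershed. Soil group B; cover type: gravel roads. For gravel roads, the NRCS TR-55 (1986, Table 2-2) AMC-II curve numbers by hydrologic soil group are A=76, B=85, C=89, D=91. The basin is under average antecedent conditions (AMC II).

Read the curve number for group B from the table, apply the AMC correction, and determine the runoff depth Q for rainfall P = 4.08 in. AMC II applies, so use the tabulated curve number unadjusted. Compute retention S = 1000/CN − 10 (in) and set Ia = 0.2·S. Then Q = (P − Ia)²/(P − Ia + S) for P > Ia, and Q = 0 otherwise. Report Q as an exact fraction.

NRCS table: gravel roads, soil group B → CN(II) = 85
CN(II) = 85; AMC II needs no correction.
Retention S: 1000/CN − 10 with CN=85.000 → S = 30/17 ≈ 1.765 in
Ia = 0.2·(30/17) = 6/17 in ≈ 0.353 in
Excess rainfall: 4.080 − 0.353 = 3.727 in; P > Ia so Q > 0
Runoff Q = (P−Ia)²/(P−Ia+S) = (3.727)²/(3.727+1.765) = 418176/165325 ≈ 2.529 in

Q = 418176/165325 in ≈ 2.529 in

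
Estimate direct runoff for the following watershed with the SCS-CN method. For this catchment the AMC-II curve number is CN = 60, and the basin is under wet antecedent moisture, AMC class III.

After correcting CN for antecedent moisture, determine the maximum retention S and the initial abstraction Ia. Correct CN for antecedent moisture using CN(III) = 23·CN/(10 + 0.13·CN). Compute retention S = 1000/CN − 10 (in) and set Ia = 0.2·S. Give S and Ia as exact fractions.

CN(III) from CN(II)=60: (23·60)/(10 + 0.13·60) = 6900/89 ≈ 77.528
Max retention: S = 1000/(6900/89) − 10 = 200/69 in (≈ 2.899 in)
Initial abstraction Ia = S/5 = (200/69)/5 = 40/69 ≈ 0.580 in

S = 200/69 in ≈ 2.899 in; Ia = 40/69 in ≈ 0.580 in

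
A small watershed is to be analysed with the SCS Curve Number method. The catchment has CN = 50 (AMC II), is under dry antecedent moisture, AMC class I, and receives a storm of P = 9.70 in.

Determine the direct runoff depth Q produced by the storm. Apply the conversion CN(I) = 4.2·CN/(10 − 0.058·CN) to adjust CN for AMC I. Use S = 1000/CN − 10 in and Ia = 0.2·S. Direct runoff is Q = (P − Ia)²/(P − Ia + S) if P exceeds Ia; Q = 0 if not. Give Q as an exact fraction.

Q = 1075369/1267770 in ≈ 0.848 in

Dry (AMC I): CN(I) = 4.2·50/(10 − 0.058·50) = 210/(71/10) = 2100/71 ≈ 29.577
S = 1000/(2100/71) − 10 = 500/21 in ≈ 23.810 in
Ia = 0.2·(500/21) = 100/21 in ≈ 4.762 in
Since P=9.700 > Ia=4.762: effective rainfall P−Ia = 1037/210 in
Q = (1037/210)²/((1037/210) + 500/21) = (1075369/44100)/(6037/210) = 1075369/1267770 in ≈ 0.848 in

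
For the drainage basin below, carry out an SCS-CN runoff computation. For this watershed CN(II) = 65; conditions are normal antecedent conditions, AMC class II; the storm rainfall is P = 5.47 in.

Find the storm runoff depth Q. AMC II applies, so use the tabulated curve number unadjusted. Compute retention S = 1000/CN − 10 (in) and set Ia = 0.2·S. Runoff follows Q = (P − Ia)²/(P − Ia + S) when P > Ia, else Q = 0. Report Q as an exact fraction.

Q = 32615521/16524300 in ≈ 1.974 in

AMC II — tabulated CN = 65 applies directly.
Max retention: S = 1000/65 − 10 = 70/13 in (≈ 5.385 in)
Ia = 0.2·(70/13) = 14/13 in ≈ 1.077 in
Since P=5.470 > Ia=1.077: effective rainfall P−Ia = 5711/1300 in
Runoff Q = (P−Ia)²/(P−Ia+S) = (4.393)²/(4.393+5.385) = 32615521/16524300 ≈ 1.974 in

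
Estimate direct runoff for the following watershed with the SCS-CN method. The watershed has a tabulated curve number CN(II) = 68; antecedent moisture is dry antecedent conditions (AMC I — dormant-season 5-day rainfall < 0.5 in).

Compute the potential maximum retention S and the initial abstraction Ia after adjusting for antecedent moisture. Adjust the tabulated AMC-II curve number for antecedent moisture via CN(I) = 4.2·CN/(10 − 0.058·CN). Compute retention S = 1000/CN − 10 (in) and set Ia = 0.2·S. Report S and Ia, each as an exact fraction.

CN(I) from CN(II)=68: (4.2·68)/(10 − 0.058·68) = 35700/757 ≈ 47.160
Max retention: S = 1000/(35700/757) − 10 = 4000/357 in (≈ 11.204 in)
Ia = 0.2S: 0.2·11.204 = 2.241 in (exactly 800/357)

S = 4000/357 in ≈ 11.204 in; Ia = 800/357 in ≈ 2.241 in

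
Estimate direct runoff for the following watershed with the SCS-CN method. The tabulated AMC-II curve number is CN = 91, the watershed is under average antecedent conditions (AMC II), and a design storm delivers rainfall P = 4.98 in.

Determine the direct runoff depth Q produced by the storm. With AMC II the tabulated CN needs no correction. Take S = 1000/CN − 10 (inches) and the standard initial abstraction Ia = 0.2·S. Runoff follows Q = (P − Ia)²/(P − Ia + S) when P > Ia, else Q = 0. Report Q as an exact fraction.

Q = 157818027/39826150 in ≈ 3.963 in

AMC II — tabulated CN = 91 applies directly.
S = 1000/91 − 10 = 90/91 in ≈ 0.989 in
Initial abstraction Ia = S/5 = (90/91)/5 = 18/91 ≈ 0.198 in
P − Ia = 4.980 − 0.198 = 21759/4550 ≈ 4.782 in (> 0, runoff occurs)
Runoff Q = (P−Ia)²/(P−Ia+S) = (4.782)²/(4.782+0.989) = 157818027/39826150 ≈ 3.963 in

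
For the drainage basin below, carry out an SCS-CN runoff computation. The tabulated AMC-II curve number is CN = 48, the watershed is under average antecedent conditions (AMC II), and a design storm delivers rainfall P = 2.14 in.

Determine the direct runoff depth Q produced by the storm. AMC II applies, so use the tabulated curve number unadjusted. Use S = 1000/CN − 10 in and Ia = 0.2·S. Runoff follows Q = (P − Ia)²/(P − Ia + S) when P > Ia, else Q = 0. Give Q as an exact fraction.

Q = 0 in ≈ 0.000 in

CN(II) = 48; AMC II needs no correction.
Max retention: S = 1000/48 − 10 = 65/6 in (≈ 10.833 in)
Ia = 0.2S: 0.2·10.833 = 2.167 in (exactly 13/6)
P = 2.140 ≤ Ia = 2.167 in: entire storm abstracted, Q = 0.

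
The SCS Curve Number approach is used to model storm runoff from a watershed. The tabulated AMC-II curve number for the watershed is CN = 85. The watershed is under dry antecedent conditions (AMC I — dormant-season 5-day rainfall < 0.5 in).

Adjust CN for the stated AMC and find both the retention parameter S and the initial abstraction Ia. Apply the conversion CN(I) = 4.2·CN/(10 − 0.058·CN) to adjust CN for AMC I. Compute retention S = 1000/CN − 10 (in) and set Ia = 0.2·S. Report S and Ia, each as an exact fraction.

S = 500/119 in ≈ 4.202 in; Ia = 100/119 in ≈ 0.840 in

Dry (AMC I): CN(I) = 4.2·85/(10 − 0.058·85) = 357/(507/100) = 11900/169 ≈ 70.414
Retention S: 1000/CN − 10 with CN=70.414 → S = 500/119 ≈ 4.202 in
Ia = 0.2S: 0.2·4.202 = 0.840 in (exactly 100/119)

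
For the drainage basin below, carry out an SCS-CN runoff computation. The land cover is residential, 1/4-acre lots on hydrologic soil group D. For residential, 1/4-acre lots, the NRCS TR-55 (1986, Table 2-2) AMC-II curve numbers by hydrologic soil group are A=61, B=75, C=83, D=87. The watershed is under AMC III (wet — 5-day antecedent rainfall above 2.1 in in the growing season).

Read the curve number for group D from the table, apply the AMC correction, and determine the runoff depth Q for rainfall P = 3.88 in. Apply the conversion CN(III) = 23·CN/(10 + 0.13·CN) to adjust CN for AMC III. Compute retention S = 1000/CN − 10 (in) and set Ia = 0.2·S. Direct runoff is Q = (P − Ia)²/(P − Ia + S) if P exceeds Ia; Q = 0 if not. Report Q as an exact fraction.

Q = 35192634409/11010352425 in ≈ 3.196 in

NRCS table: residential, 1/4-acre lots, soil group D → CN(II) = 87
CN(III) from CN(II)=87: (23·87)/(10 + 0.13·87) = 200100/2131 ≈ 93.900
S = 1000/(200100/2131) − 10 = 1300/2001 in ≈ 0.650 in
Ia = 0.2S: 0.2·0.650 = 0.130 in (exactly 260/2001)
P − Ia = 3.880 − 0.130 = 187597/50025 ≈ 3.750 in (> 0, runoff occurs)
Runoff Q = (P−Ia)²/(P−Ia+S) = (3.750)²/(3.750+0.650) = 35192634409/11010352425 ≈ 3.196 in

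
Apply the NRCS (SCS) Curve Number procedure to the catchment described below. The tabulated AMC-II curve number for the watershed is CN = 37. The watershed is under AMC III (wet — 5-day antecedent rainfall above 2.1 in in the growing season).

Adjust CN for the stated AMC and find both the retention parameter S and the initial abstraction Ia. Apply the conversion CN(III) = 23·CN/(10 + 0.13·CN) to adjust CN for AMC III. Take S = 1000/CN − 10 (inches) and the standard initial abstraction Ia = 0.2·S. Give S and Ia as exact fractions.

Adjust CN=37 to AMC III: 23·37/(10 + 0.13·37) → 851 ÷ (1481/100) = 85100/1481 ≈ 57.461
Max retention: S = 1000/(85100/1481) − 10 = 6300/851 in (≈ 7.403 in)
Ia = 0.2S: 0.2·7.403 = 1.481 in (exactly 1260/851)

S = 6300/851 in ≈ 7.403 in; Ia = 1260/851 in ≈ 1.481 in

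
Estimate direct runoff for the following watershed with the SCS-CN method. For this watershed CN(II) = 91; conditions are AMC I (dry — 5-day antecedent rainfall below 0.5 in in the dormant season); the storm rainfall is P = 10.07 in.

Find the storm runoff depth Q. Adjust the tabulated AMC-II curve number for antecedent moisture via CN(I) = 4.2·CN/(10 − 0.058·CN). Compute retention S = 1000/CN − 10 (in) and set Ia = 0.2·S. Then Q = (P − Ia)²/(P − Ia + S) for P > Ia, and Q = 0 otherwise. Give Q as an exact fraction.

Adjust CN=91 to AMC I: 4.2·91/(10 − 0.058·91) → (1911/5) ÷ (2361/500) = 63700/787 ≈ 80.940
Max retention: S = 1000/(63700/787) − 10 = 1500/637 in (≈ 2.355 in)
Ia = 0.2·(1500/637) = 300/637 in ≈ 0.471 in
P − Ia = 10.070 − 0.471 = 611459/63700 ≈ 9.599 in (> 0, runoff occurs)
Q = (611459/63700)²/((611459/63700) + 1500/637) = (373882108681/4057690000)/(761459/63700) = 373882108681/48504938300 in ≈ 7.708 in

Q = 373882108681/48504938300 in ≈ 7.708 in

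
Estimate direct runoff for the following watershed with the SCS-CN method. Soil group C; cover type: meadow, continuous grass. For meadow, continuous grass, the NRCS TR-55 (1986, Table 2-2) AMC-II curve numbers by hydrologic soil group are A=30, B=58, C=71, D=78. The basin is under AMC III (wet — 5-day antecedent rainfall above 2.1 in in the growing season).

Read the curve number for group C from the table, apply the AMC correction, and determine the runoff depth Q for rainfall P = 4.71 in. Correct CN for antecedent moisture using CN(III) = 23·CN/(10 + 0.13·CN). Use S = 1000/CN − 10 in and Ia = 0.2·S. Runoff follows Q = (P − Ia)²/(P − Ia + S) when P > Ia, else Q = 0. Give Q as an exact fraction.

Q = 505724366449/163486651900 in ≈ 3.093 in

NRCS table: meadow, continuous grass, soil group C → CN(II) = 71
Wet (AMC III): CN(III) = 23·71/(10 + 0.13·71) = 1633/(1923/100) = 163300/1923 ≈ 84.919
Max retention: S = 1000/(163300/1923) − 10 = 2900/1633 in (≈ 1.776 in)
Initial abstraction Ia = S/5 = (2900/1633)/5 = 580/1633 ≈ 0.355 in
Since P=4.710 > Ia=0.355: effective rainfall P−Ia = 711143/163300 in
Q: (711143/163300)² ÷ (1001143/163300) = 505724366449/163486651900 in (≈ 3.093 in)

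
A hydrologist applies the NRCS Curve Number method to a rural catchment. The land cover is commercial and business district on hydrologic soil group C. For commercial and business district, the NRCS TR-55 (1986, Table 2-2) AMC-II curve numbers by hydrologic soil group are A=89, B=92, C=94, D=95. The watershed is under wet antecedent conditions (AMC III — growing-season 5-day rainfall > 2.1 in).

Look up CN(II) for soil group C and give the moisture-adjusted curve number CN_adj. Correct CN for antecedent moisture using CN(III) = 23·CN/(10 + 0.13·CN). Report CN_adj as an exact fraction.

CN_adj = 108100/1111 ≈ 97.300

NRCS table: commercial and business district, soil group C → CN(II) = 94
Wet (AMC III): CN(III) = 23·94/(10 + 0.13·94) = 2162/(1111/50) = 108100/1111 ≈ 97.300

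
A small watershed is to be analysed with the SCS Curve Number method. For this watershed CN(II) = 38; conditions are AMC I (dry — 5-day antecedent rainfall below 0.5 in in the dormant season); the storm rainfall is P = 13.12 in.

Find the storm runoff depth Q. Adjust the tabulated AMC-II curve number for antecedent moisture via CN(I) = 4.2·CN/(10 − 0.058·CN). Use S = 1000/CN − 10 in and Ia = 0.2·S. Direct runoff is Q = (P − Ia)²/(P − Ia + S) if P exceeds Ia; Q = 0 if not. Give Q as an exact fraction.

Q = 356071298/549712275 in ≈ 0.648 in

CN(I) from CN(II)=38: (4.2·38)/(10 − 0.058·38) = 39900/1949 ≈ 20.472
S = 1000/(39900/1949) − 10 = 15500/399 in ≈ 38.847 in
Initial abstraction Ia = S/5 = (15500/399)/5 = 3100/399 ≈ 7.769 in
Since P=13.120 > Ia=7.769: effective rainfall P−Ia = 53372/9975 in
Runoff Q = (P−Ia)²/(P−Ia+S) = (5.351)²/(5.351+38.847) = 356071298/549712275 ≈ 0.648 in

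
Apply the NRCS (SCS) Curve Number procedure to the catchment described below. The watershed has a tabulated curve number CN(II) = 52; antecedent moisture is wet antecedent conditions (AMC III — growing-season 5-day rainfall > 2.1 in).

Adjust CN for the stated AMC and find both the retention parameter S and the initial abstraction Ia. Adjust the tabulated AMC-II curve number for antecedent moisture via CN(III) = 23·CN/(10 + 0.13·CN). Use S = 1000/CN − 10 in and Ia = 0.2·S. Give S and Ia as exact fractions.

S = 1200/299 in ≈ 4.013 in; Ia = 240/299 in ≈ 0.803 in

Wet (AMC III): CN(III) = 23·52/(10 + 0.13·52) = 1196/(419/25) = 29900/419 ≈ 71.360
Retention S: 1000/CN − 10 with CN=71.360 → S = 1200/299 ≈ 4.013 in
Ia = 0.2·(1200/299) = 240/299 in ≈ 0.803 in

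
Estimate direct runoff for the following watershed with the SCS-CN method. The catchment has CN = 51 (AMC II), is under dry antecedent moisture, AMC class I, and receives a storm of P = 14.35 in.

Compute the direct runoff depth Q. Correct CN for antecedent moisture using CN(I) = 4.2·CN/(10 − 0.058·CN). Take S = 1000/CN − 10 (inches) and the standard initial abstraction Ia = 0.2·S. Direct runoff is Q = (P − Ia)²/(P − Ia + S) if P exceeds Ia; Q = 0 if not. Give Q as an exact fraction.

Q = 18258529/6239340 in ≈ 2.926 in

Dry (AMC I): CN(I) = 4.2·51/(10 − 0.058·51) = (1071/5)/(3521/500) = 15300/503 ≈ 30.417
S = 1000/(15300/503) − 10 = 3500/153 in ≈ 22.876 in
Initial abstraction Ia = S/5 = (3500/153)/5 = 700/153 ≈ 4.575 in
Excess rainfall: 14.350 − 4.575 = 9.775 in; P > Ia so Q > 0
Runoff Q = (P−Ia)²/(P−Ia+S) = (9.775)²/(9.775+22.876) = 18258529/6239340 ≈ 2.926 in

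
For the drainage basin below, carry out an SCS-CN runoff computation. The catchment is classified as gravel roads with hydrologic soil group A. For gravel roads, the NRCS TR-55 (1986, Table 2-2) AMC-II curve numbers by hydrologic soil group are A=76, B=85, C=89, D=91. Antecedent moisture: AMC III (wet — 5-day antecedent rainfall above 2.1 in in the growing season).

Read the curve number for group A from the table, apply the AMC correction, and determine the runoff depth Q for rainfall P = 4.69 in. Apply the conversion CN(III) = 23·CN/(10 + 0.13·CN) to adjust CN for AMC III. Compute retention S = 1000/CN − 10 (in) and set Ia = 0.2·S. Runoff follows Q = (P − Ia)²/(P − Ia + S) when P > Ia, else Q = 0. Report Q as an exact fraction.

NRCS table: gravel roads, soil group A → CN(II) = 76
Wet (AMC III): CN(III) = 23·76/(10 + 0.13·76) = 1748/(497/25) = 43700/497 ≈ 87.928
Retention S: 1000/CN − 10 with CN=87.928 → S = 600/437 ≈ 1.373 in
Ia = 0.2S: 0.2·1.373 = 0.275 in (exactly 120/437)
Excess rainfall: 4.690 − 0.275 = 4.415 in; P > Ia so Q > 0
Q: (192953/43700)² ÷ (252953/43700) = 37230860209/11054046100 in (≈ 3.368 in)

Q = 37230860209/11054046100 in ≈ 3.368 in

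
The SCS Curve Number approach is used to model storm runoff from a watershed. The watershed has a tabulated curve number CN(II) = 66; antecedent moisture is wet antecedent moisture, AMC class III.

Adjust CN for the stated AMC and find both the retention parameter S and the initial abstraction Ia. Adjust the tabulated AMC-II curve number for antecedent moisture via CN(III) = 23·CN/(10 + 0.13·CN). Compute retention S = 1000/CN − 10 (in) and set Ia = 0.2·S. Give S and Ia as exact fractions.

S = 1700/759 in ≈ 2.240 in; Ia = 340/759 in ≈ 0.448 in

Adjust CN=66 to AMC III: 23·66/(10 + 0.13·66) → 1518 ÷ (929/50) = 75900/929 ≈ 81.701
Max retention: S = 1000/(75900/929) − 10 = 1700/759 in (≈ 2.240 in)
Ia = 0.2·(1700/759) = 340/759 in ≈ 0.448 in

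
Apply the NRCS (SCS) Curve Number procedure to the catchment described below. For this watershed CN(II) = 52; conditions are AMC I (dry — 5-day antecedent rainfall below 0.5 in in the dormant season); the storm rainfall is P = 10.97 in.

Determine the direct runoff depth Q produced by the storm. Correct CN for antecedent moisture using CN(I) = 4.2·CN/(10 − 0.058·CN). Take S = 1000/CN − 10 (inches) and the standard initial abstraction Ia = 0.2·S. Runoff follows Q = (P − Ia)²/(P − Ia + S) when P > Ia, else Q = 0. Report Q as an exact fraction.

Q = 3579269929/2364425700 in ≈ 1.514 in

Adjust CN=52 to AMC I: 4.2·52/(10 − 0.058·52) → (1092/5) ÷ (873/125) = 9100/291 ≈ 31.271
Retention S: 1000/CN − 10 with CN=31.271 → S = 2000/91 ≈ 21.978 in
Ia = 0.2·(2000/91) = 400/91 in ≈ 4.396 in
P − Ia = 10.970 − 4.396 = 59827/9100 ≈ 6.574 in (> 0, runoff occurs)
Runoff Q = (P−Ia)²/(P−Ia+S) = (6.574)²/(6.574+21.978) = 3579269929/2364425700 ≈ 1.514 in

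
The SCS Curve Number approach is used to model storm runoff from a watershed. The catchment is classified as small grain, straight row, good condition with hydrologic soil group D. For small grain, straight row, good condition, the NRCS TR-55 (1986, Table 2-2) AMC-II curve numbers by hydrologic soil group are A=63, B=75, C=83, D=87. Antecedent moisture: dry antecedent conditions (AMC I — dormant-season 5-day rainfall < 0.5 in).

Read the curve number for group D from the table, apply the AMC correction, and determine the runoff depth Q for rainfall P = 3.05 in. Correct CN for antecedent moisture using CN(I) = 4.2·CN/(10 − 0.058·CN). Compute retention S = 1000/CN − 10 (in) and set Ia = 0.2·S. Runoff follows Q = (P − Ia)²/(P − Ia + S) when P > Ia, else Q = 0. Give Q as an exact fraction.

NRCS table: small grain, straight row, good condition, soil group D → CN(II) = 87
CN(I) from CN(II)=87: (4.2·87)/(10 − 0.058·87) = 182700/2477 ≈ 73.759
S = 1000/(182700/2477) − 10 = 6500/1827 in ≈ 3.558 in
Initial abstraction Ia = S/5 = (6500/1827)/5 = 1300/1827 ≈ 0.712 in
Since P=3.050 > Ia=0.712: effective rainfall P−Ia = 85447/36540 in
Q = (85447/36540)²/((85447/36540) + 6500/1827) = (7301189809/1335171600)/(215447/36540) = 7301189809/7872433380 in ≈ 0.927 in

Q = 7301189809/7872433380 in ≈ 0.927 in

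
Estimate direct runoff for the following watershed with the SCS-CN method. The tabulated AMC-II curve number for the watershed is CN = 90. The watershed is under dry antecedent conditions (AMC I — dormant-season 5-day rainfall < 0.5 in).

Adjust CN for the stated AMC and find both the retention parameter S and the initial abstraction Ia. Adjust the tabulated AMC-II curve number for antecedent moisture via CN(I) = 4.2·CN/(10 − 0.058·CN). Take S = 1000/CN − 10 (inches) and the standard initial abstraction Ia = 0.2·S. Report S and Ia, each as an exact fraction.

CN(I) from CN(II)=90: (4.2·90)/(10 − 0.058·90) = 18900/239 ≈ 79.079
S = 1000/(18900/239) − 10 = 500/189 in ≈ 2.646 in
Ia = 0.2S: 0.2·2.646 = 0.529 in (exactly 100/189)

S = 500/189 in ≈ 2.646 in; Ia = 100/189 in ≈ 0.529 in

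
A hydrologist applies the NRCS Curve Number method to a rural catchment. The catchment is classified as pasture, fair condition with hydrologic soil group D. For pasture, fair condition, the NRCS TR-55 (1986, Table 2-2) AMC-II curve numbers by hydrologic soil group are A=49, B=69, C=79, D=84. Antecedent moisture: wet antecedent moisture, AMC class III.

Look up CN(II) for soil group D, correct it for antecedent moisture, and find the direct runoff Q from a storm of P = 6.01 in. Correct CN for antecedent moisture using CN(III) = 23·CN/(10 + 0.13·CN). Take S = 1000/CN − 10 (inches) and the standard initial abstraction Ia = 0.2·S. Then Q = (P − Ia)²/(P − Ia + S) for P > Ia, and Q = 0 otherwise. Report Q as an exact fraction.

NRCS table: pasture, fair condition, soil group D → CN(II) = 84
Wet (AMC III): CN(III) = 23·84/(10 + 0.13·84) = 1932/(523/25) = 48300/523 ≈ 92.352
Retention S: 1000/CN − 10 with CN=92.352 → S = 400/483 ≈ 0.828 in
Ia = 0.2·(400/483) = 80/483 in ≈ 0.166 in
P − Ia = 6.010 − 0.166 = 282283/48300 ≈ 5.844 in (> 0, runoff occurs)
Runoff Q = (P−Ia)²/(P−Ia+S) = (5.844)²/(5.844+0.828) = 79683692089/15566268900 ≈ 5.119 in

Q = 79683692089/15566268900 in ≈ 5.119 in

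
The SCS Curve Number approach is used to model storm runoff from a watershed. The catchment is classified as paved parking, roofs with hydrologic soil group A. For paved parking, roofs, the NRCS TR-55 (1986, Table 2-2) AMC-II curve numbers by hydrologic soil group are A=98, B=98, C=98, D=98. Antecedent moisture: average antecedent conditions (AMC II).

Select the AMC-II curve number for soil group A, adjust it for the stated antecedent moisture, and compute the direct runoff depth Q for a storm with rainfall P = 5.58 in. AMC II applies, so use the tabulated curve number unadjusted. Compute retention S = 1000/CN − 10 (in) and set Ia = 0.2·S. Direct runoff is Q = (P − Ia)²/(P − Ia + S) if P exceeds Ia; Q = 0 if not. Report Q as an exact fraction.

NRCS table: paved parking, roofs, soil group A → CN(II) = 98
CN(II) = 98; AMC II needs no correction.
S = 1000/98 − 10 = 10/49 in ≈ 0.204 in
Ia = 0.2S: 0.2·0.204 = 0.041 in (exactly 2/49)
Since P=5.580 > Ia=0.041: effective rainfall P−Ia = 13571/2450 in
Q = (13571/2450)²/((13571/2450) + 10/49) = (184172041/6002500)/(14071/2450) = 184172041/34473950 in ≈ 5.342 in

Q = 184172041/34473950 in ≈ 5.342 in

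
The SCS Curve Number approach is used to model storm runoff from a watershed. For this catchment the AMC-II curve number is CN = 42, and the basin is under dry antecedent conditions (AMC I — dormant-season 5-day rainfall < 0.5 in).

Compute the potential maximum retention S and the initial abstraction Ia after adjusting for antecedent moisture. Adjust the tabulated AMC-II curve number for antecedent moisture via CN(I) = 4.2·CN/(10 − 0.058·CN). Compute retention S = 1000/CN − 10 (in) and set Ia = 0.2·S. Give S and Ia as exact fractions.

S = 14500/441 in ≈ 32.880 in; Ia = 2900/441 in ≈ 6.576 in

Adjust CN=42 to AMC I: 4.2·42/(10 − 0.058·42) → (882/5) ÷ (1891/250) = 44100/1891 ≈ 23.321
Retention S: 1000/CN − 10 with CN=23.321 → S = 14500/441 ≈ 32.880 in
Ia = 0.2·(14500/441) = 2900/441 in ≈ 6.576 in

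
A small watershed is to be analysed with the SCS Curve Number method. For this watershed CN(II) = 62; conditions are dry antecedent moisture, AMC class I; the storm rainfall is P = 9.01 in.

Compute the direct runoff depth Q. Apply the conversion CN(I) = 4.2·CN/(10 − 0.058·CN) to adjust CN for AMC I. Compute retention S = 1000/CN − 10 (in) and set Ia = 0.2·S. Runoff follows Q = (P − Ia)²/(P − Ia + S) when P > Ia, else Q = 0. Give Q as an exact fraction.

Adjust CN=62 to AMC I: 4.2·62/(10 − 0.058·62) → (1302/5) ÷ (1601/250) = 65100/1601 ≈ 40.662
S = 1000/(65100/1601) − 10 = 9500/651 in ≈ 14.593 in
Ia = 0.2S: 0.2·14.593 = 2.919 in (exactly 1900/651)
P − Ia = 9.010 − 2.919 = 396551/65100 ≈ 6.091 in (> 0, runoff occurs)
Q = (396551/65100)²/((396551/65100) + 9500/651) = (157252695601/4238010000)/(1346551/65100) = 157252695601/87660470100 in ≈ 1.794 in

Q = 157252695601/87660470100 in ≈ 1.794 in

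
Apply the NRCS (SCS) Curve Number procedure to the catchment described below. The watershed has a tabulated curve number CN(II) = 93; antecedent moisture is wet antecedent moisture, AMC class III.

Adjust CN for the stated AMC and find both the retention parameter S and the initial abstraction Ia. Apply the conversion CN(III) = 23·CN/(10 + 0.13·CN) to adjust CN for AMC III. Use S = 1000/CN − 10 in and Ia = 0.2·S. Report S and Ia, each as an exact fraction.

S = 700/2139 in ≈ 0.327 in; Ia = 140/2139 in ≈ 0.065 in

CN(III) from CN(II)=93: (23·93)/(10 + 0.13·93) = 213900/2209 ≈ 96.831
S = 1000/(213900/2209) − 10 = 700/2139 in ≈ 0.327 in
Initial abstraction Ia = S/5 = (700/2139)/5 = 140/2139 ≈ 0.065 in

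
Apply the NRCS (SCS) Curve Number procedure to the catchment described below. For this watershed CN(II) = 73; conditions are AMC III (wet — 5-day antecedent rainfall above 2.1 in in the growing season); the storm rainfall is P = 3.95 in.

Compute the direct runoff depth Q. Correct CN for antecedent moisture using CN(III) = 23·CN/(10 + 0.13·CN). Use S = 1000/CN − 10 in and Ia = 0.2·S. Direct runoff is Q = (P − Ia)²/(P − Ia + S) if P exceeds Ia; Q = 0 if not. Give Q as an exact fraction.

Adjust CN=73 to AMC III: 23·73/(10 + 0.13·73) → 1679 ÷ (1949/100) = 167900/1949 ≈ 86.147
S = 1000/(167900/1949) − 10 = 2700/1679 in ≈ 1.608 in
Ia = 0.2·(2700/1679) = 540/1679 in ≈ 0.322 in
P − Ia = 3.950 − 0.322 = 121841/33580 ≈ 3.628 in (> 0, runoff occurs)
Q = (121841/33580)²/((121841/33580) + 2700/1679) = (14845229281/1127616400)/(175841/33580) = 14845229281/5904740780 in ≈ 2.514 in

Q = 14845229281/5904740780 in ≈ 2.514 in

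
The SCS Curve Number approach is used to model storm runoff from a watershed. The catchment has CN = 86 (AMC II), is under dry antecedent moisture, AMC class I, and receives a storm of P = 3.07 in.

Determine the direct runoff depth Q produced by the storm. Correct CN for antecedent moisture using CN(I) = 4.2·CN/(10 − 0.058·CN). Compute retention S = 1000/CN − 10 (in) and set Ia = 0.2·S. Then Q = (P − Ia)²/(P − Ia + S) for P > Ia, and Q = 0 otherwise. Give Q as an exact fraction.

Adjust CN=86 to AMC I: 4.2·86/(10 − 0.058·86) → (1806/5) ÷ (1253/250) = 12900/179 ≈ 72.067
S = 1000/(12900/179) − 10 = 500/129 in ≈ 3.876 in
Ia = 0.2·(500/129) = 100/129 in ≈ 0.775 in
P − Ia = 3.070 − 0.775 = 29603/12900 ≈ 2.295 in (> 0, runoff occurs)
Q: (29603/12900)² ÷ (79603/12900) = 876337609/1026878700 in (≈ 0.853 in)

Q = 876337609/1026878700 in ≈ 0.853 in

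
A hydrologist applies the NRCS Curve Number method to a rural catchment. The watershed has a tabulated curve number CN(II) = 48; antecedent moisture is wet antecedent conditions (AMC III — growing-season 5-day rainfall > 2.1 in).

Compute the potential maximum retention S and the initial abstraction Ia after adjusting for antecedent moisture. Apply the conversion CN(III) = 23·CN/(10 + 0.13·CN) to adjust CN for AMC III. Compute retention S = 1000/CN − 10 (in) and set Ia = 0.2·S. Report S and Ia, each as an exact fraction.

S = 325/69 in ≈ 4.710 in; Ia = 65/69 in ≈ 0.942 in

Wet (AMC III): CN(III) = 23·48/(10 + 0.13·48) = 1104/(406/25) = 13800/203 ≈ 67.980
Retention S: 1000/CN − 10 with CN=67.980 → S = 325/69 ≈ 4.710 in
Initial abstraction Ia = S/5 = (325/69)/5 = 65/69 ≈ 0.942 in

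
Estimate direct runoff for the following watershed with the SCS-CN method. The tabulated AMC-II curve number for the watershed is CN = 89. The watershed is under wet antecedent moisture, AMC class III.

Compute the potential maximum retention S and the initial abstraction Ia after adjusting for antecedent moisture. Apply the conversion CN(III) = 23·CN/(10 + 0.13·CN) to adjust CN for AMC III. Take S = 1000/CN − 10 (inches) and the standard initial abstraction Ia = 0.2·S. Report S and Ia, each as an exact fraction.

S = 1100/2047 in ≈ 0.537 in; Ia = 220/2047 in ≈ 0.107 in

Adjust CN=89 to AMC III: 23·89/(10 + 0.13·89) → 2047 ÷ (2157/100) = 204700/2157 ≈ 94.900
Retention S: 1000/CN − 10 with CN=94.900 → S = 1100/2047 ≈ 0.537 in
Initial abstraction Ia = S/5 = (1100/2047)/5 = 220/2047 ≈ 0.107 in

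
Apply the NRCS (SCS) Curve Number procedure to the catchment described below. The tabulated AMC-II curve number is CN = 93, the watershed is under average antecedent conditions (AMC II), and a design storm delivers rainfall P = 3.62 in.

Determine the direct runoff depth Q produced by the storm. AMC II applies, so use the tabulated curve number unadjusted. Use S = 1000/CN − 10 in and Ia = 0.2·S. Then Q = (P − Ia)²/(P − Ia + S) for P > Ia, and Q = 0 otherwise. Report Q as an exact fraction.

AMC II — tabulated CN = 93 applies directly.
S = 1000/93 − 10 = 70/93 in ≈ 0.753 in
Initial abstraction Ia = S/5 = (70/93)/5 = 14/93 ≈ 0.151 in
P − Ia = 3.620 − 0.151 = 16133/4650 ≈ 3.469 in (> 0, runoff occurs)
Runoff Q = (P−Ia)²/(P−Ia+S) = (3.469)²/(3.469+0.753) = 260273689/91293450 ≈ 2.851 in

Q = 260273689/91293450 in ≈ 2.851 in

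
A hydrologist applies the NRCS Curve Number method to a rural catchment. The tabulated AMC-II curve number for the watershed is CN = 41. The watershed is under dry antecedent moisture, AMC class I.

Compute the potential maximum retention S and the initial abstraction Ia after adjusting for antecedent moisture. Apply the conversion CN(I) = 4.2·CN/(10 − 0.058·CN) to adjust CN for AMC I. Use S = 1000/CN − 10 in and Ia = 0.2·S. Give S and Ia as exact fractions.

S = 29500/861 in ≈ 34.262 in; Ia = 5900/861 in ≈ 6.852 in

Adjust CN=41 to AMC I: 4.2·41/(10 − 0.058·41) → (861/5) ÷ (3811/500) = 86100/3811 ≈ 22.592
Retention S: 1000/CN − 10 with CN=22.592 → S = 29500/861 ≈ 34.262 in
Ia = 0.2·(29500/861) = 5900/861 in ≈ 6.852 in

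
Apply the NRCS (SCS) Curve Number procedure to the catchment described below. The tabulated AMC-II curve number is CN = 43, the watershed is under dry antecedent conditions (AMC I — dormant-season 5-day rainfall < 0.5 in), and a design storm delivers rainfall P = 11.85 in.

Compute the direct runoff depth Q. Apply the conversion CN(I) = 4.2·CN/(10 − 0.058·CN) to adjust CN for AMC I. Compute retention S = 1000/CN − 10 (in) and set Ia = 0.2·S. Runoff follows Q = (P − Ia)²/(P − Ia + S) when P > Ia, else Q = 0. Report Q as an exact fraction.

CN(I) from CN(II)=43: (4.2·43)/(10 − 0.058·43) = 30100/1251 ≈ 24.061
S = 1000/(30100/1251) − 10 = 9500/301 in ≈ 31.561 in
Ia = 0.2·(9500/301) = 1900/301 in ≈ 6.312 in
Since P=11.850 > Ia=6.312: effective rainfall P−Ia = 33337/6020 in
Q = (33337/6020)²/((33337/6020) + 9500/301) = (1111355569/36240400)/(223337/6020) = 1111355569/1344488740 in ≈ 0.827 in

Q = 1111355569/1344488740 in ≈ 0.827 in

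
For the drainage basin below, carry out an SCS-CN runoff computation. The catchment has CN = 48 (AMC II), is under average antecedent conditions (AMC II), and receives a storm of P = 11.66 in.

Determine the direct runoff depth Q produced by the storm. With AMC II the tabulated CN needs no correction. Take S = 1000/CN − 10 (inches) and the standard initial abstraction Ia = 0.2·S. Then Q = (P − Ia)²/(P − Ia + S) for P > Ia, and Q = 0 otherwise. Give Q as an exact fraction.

Q = 1013888/228675 in ≈ 4.434 in

AMC II — tabulated CN = 48 applies directly.
Retention S: 1000/CN − 10 with CN=48.000 → S = 65/6 ≈ 10.833 in
Ia = 0.2S: 0.2·10.833 = 2.167 in (exactly 13/6)
Since P=11.660 > Ia=2.167: effective rainfall P−Ia = 712/75 in
Runoff Q = (P−Ia)²/(P−Ia+S) = (9.493)²/(9.493+10.833) = 1013888/228675 ≈ 4.434 in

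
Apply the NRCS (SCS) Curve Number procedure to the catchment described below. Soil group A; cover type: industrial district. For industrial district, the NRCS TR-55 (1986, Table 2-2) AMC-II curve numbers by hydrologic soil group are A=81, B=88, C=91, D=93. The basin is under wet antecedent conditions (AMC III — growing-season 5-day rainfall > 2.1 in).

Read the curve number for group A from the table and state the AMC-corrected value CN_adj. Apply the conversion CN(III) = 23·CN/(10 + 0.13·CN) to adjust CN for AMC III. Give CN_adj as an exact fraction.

CN_adj = 186300/2053 ≈ 90.745

NRCS table: industrial district, soil group A → CN(II) = 81
CN(III) from CN(II)=81: (23·81)/(10 + 0.13·81) = 186300/2053 ≈ 90.745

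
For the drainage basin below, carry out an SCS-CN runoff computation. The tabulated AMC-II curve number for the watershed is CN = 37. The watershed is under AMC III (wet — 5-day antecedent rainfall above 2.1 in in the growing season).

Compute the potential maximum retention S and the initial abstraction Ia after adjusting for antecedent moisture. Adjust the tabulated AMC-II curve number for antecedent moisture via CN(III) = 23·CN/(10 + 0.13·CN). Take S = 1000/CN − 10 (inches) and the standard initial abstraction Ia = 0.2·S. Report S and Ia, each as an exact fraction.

S = 6300/851 in ≈ 7.403 in; Ia = 1260/851 in ≈ 1.481 in

Adjust CN=37 to AMC III: 23·37/(10 + 0.13·37) → 851 ÷ (1481/100) = 85100/1481 ≈ 57.461
S = 1000/(85100/1481) − 10 = 6300/851 in ≈ 7.403 in
Ia = 0.2S: 0.2·7.403 = 1.481 in (exactly 1260/851)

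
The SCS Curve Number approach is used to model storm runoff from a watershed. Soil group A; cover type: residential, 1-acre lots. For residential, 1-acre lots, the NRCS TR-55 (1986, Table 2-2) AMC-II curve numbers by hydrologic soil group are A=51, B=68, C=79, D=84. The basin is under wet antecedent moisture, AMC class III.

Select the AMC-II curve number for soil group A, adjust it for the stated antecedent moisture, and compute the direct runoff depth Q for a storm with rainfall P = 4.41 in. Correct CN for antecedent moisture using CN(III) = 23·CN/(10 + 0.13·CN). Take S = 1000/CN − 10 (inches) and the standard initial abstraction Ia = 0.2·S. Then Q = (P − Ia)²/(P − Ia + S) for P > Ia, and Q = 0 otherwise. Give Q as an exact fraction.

Q = 512555743/310962300 in ≈ 1.648 in

NRCS table: residential, 1-acre lots, soil group A → CN(II) = 51
Wet (AMC III): CN(III) = 23·51/(10 + 0.13·51) = 1173/(1663/100) = 117300/1663 ≈ 70.535
Max retention: S = 1000/(117300/1663) − 10 = 4900/1173 in (≈ 4.177 in)
Ia = 0.2S: 0.2·4.177 = 0.835 in (exactly 980/1173)
P − Ia = 4.410 − 0.835 = 419293/117300 ≈ 3.575 in (> 0, runoff occurs)
Q = (419293/117300)²/((419293/117300) + 4900/1173) = (175806619849/13759290000)/(909293/117300) = 512555743/310962300 in ≈ 1.648 in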